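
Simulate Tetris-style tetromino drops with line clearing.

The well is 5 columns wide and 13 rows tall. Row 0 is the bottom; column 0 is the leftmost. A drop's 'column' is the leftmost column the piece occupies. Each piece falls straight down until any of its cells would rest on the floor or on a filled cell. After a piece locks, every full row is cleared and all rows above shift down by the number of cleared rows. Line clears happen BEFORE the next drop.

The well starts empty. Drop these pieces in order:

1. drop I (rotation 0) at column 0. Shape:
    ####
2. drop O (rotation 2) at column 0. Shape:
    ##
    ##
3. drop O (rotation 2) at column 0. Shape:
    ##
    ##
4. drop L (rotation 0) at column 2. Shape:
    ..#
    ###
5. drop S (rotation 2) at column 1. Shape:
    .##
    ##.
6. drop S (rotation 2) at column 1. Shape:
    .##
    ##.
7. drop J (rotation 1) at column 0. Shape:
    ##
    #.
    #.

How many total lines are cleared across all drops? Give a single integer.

Answer: 1

Derivation:
Drop 1: I rot0 at col 0 lands with bottom-row=0; cleared 0 line(s) (total 0); column heights now [1 1 1 1 0], max=1
Drop 2: O rot2 at col 0 lands with bottom-row=1; cleared 0 line(s) (total 0); column heights now [3 3 1 1 0], max=3
Drop 3: O rot2 at col 0 lands with bottom-row=3; cleared 0 line(s) (total 0); column heights now [5 5 1 1 0], max=5
Drop 4: L rot0 at col 2 lands with bottom-row=1; cleared 1 line(s) (total 1); column heights now [4 4 1 1 2], max=4
Drop 5: S rot2 at col 1 lands with bottom-row=4; cleared 0 line(s) (total 1); column heights now [4 5 6 6 2], max=6
Drop 6: S rot2 at col 1 lands with bottom-row=6; cleared 0 line(s) (total 1); column heights now [4 7 8 8 2], max=8
Drop 7: J rot1 at col 0 lands with bottom-row=5; cleared 0 line(s) (total 1); column heights now [8 8 8 8 2], max=8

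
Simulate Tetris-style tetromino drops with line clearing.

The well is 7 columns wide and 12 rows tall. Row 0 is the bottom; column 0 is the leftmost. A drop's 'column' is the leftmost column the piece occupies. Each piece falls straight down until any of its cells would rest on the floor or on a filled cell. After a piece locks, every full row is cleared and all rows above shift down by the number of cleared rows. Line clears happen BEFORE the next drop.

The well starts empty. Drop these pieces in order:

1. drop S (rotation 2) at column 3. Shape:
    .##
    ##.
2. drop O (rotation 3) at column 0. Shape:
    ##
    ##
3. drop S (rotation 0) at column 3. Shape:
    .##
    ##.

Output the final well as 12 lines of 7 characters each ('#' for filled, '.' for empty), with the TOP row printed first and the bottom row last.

Answer: .......
.......
.......
.......
.......
.......
.......
.......
....##.
...##..
##..##.
##.##..

Derivation:
Drop 1: S rot2 at col 3 lands with bottom-row=0; cleared 0 line(s) (total 0); column heights now [0 0 0 1 2 2 0], max=2
Drop 2: O rot3 at col 0 lands with bottom-row=0; cleared 0 line(s) (total 0); column heights now [2 2 0 1 2 2 0], max=2
Drop 3: S rot0 at col 3 lands with bottom-row=2; cleared 0 line(s) (total 0); column heights now [2 2 0 3 4 4 0], max=4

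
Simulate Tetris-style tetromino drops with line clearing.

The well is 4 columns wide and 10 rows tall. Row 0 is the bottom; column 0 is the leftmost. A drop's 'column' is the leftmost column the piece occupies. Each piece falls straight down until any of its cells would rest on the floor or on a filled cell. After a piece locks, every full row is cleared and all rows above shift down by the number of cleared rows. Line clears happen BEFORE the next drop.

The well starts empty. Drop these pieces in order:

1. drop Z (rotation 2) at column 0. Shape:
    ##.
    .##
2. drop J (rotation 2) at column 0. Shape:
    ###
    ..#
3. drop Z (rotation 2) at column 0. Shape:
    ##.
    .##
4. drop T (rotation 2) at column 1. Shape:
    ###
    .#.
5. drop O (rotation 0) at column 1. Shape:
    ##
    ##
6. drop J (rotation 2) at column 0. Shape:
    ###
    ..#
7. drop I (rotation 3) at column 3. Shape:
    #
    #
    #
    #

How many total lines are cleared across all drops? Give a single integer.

Drop 1: Z rot2 at col 0 lands with bottom-row=0; cleared 0 line(s) (total 0); column heights now [2 2 1 0], max=2
Drop 2: J rot2 at col 0 lands with bottom-row=1; cleared 0 line(s) (total 0); column heights now [3 3 3 0], max=3
Drop 3: Z rot2 at col 0 lands with bottom-row=3; cleared 0 line(s) (total 0); column heights now [5 5 4 0], max=5
Drop 4: T rot2 at col 1 lands with bottom-row=4; cleared 0 line(s) (total 0); column heights now [5 6 6 6], max=6
Drop 5: O rot0 at col 1 lands with bottom-row=6; cleared 0 line(s) (total 0); column heights now [5 8 8 6], max=8
Drop 6: J rot2 at col 0 lands with bottom-row=8; cleared 0 line(s) (total 0); column heights now [10 10 10 6], max=10
Drop 7: I rot3 at col 3 lands with bottom-row=6; cleared 1 line(s) (total 1); column heights now [5 8 9 9], max=9

Answer: 1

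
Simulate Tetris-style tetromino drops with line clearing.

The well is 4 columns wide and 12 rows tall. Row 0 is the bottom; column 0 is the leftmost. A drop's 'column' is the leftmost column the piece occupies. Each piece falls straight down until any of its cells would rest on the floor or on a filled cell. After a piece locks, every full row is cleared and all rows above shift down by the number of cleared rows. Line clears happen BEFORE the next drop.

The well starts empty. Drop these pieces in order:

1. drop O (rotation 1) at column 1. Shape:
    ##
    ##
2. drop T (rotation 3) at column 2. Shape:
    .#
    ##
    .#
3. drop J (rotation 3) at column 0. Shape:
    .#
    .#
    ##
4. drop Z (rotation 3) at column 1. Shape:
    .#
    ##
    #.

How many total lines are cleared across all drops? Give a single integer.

Answer: 1

Derivation:
Drop 1: O rot1 at col 1 lands with bottom-row=0; cleared 0 line(s) (total 0); column heights now [0 2 2 0], max=2
Drop 2: T rot3 at col 2 lands with bottom-row=1; cleared 0 line(s) (total 0); column heights now [0 2 3 4], max=4
Drop 3: J rot3 at col 0 lands with bottom-row=2; cleared 1 line(s) (total 1); column heights now [0 4 2 3], max=4
Drop 4: Z rot3 at col 1 lands with bottom-row=4; cleared 0 line(s) (total 1); column heights now [0 6 7 3], max=7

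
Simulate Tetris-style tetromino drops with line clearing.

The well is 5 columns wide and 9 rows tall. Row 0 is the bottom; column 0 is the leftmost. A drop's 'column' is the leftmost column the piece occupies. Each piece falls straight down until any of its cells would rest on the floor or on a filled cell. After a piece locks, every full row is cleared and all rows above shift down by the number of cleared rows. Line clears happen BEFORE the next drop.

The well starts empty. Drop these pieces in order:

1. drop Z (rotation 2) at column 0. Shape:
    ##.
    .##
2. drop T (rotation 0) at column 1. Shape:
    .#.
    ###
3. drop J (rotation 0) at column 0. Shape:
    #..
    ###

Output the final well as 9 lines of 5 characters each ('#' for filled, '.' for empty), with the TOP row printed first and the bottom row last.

Answer: .....
.....
.....
#....
###..
..#..
.###.
##...
.##..

Derivation:
Drop 1: Z rot2 at col 0 lands with bottom-row=0; cleared 0 line(s) (total 0); column heights now [2 2 1 0 0], max=2
Drop 2: T rot0 at col 1 lands with bottom-row=2; cleared 0 line(s) (total 0); column heights now [2 3 4 3 0], max=4
Drop 3: J rot0 at col 0 lands with bottom-row=4; cleared 0 line(s) (total 0); column heights now [6 5 5 3 0], max=6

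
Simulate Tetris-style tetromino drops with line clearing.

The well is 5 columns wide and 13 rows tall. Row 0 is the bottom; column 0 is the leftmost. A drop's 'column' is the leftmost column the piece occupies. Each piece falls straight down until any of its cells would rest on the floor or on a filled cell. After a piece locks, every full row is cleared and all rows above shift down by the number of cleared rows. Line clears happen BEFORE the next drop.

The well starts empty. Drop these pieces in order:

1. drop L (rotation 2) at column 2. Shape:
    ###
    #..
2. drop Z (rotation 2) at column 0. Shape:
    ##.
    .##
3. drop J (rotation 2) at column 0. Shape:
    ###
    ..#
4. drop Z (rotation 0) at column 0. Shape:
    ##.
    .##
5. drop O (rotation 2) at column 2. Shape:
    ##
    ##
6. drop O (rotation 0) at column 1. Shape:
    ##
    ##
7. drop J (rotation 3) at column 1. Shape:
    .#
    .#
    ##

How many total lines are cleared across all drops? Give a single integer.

Answer: 0

Derivation:
Drop 1: L rot2 at col 2 lands with bottom-row=0; cleared 0 line(s) (total 0); column heights now [0 0 2 2 2], max=2
Drop 2: Z rot2 at col 0 lands with bottom-row=2; cleared 0 line(s) (total 0); column heights now [4 4 3 2 2], max=4
Drop 3: J rot2 at col 0 lands with bottom-row=3; cleared 0 line(s) (total 0); column heights now [5 5 5 2 2], max=5
Drop 4: Z rot0 at col 0 lands with bottom-row=5; cleared 0 line(s) (total 0); column heights now [7 7 6 2 2], max=7
Drop 5: O rot2 at col 2 lands with bottom-row=6; cleared 0 line(s) (total 0); column heights now [7 7 8 8 2], max=8
Drop 6: O rot0 at col 1 lands with bottom-row=8; cleared 0 line(s) (total 0); column heights now [7 10 10 8 2], max=10
Drop 7: J rot3 at col 1 lands with bottom-row=10; cleared 0 line(s) (total 0); column heights now [7 11 13 8 2], max=13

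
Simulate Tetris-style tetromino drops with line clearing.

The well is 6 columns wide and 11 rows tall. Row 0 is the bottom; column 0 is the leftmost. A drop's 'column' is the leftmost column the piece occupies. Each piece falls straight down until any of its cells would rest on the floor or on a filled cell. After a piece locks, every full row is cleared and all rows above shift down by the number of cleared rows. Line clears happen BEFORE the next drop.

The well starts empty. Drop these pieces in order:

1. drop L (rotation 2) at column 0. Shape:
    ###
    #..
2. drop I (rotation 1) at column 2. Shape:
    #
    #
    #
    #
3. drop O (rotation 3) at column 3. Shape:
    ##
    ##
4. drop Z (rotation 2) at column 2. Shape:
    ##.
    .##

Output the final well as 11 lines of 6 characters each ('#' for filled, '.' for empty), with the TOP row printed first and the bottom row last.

Answer: ......
......
......
......
..##..
..###.
..#...
..#...
..#...
#####.
#..##.

Derivation:
Drop 1: L rot2 at col 0 lands with bottom-row=0; cleared 0 line(s) (total 0); column heights now [2 2 2 0 0 0], max=2
Drop 2: I rot1 at col 2 lands with bottom-row=2; cleared 0 line(s) (total 0); column heights now [2 2 6 0 0 0], max=6
Drop 3: O rot3 at col 3 lands with bottom-row=0; cleared 0 line(s) (total 0); column heights now [2 2 6 2 2 0], max=6
Drop 4: Z rot2 at col 2 lands with bottom-row=5; cleared 0 line(s) (total 0); column heights now [2 2 7 7 6 0], max=7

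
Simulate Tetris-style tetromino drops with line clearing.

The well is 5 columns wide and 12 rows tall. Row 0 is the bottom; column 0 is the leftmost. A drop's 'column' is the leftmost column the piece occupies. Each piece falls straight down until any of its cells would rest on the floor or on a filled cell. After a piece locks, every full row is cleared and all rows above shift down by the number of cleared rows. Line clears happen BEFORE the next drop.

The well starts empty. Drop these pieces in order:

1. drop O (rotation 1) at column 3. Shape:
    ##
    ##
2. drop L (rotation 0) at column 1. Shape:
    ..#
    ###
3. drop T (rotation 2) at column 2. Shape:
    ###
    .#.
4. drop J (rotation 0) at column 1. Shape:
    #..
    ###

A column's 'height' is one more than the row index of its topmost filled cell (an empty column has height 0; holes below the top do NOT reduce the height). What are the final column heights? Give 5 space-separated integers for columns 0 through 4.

Answer: 0 8 7 7 6

Derivation:
Drop 1: O rot1 at col 3 lands with bottom-row=0; cleared 0 line(s) (total 0); column heights now [0 0 0 2 2], max=2
Drop 2: L rot0 at col 1 lands with bottom-row=2; cleared 0 line(s) (total 0); column heights now [0 3 3 4 2], max=4
Drop 3: T rot2 at col 2 lands with bottom-row=4; cleared 0 line(s) (total 0); column heights now [0 3 6 6 6], max=6
Drop 4: J rot0 at col 1 lands with bottom-row=6; cleared 0 line(s) (total 0); column heights now [0 8 7 7 6], max=8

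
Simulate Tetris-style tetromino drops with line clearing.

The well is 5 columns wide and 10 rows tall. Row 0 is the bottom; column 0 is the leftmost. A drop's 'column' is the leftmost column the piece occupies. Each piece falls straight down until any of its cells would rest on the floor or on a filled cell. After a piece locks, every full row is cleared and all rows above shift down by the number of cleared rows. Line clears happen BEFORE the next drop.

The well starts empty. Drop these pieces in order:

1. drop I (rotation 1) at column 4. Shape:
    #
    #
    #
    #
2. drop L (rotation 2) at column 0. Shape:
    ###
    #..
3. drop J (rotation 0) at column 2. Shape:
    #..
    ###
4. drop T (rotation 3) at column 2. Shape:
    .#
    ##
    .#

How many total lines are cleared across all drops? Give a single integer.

Answer: 0

Derivation:
Drop 1: I rot1 at col 4 lands with bottom-row=0; cleared 0 line(s) (total 0); column heights now [0 0 0 0 4], max=4
Drop 2: L rot2 at col 0 lands with bottom-row=0; cleared 0 line(s) (total 0); column heights now [2 2 2 0 4], max=4
Drop 3: J rot0 at col 2 lands with bottom-row=4; cleared 0 line(s) (total 0); column heights now [2 2 6 5 5], max=6
Drop 4: T rot3 at col 2 lands with bottom-row=5; cleared 0 line(s) (total 0); column heights now [2 2 7 8 5], max=8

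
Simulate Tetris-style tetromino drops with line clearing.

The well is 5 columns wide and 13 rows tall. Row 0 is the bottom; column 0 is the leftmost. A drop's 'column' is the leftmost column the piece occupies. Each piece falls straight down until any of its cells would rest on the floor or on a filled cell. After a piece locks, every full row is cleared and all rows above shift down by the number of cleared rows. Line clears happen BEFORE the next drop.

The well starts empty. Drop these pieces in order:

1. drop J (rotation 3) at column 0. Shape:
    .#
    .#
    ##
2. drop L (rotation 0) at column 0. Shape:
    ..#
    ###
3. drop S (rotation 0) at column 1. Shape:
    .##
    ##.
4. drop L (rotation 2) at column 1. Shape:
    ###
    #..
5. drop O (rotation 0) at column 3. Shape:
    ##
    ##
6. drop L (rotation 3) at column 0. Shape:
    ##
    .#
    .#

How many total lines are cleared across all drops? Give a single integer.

Answer: 0

Derivation:
Drop 1: J rot3 at col 0 lands with bottom-row=0; cleared 0 line(s) (total 0); column heights now [1 3 0 0 0], max=3
Drop 2: L rot0 at col 0 lands with bottom-row=3; cleared 0 line(s) (total 0); column heights now [4 4 5 0 0], max=5
Drop 3: S rot0 at col 1 lands with bottom-row=5; cleared 0 line(s) (total 0); column heights now [4 6 7 7 0], max=7
Drop 4: L rot2 at col 1 lands with bottom-row=6; cleared 0 line(s) (total 0); column heights now [4 8 8 8 0], max=8
Drop 5: O rot0 at col 3 lands with bottom-row=8; cleared 0 line(s) (total 0); column heights now [4 8 8 10 10], max=10
Drop 6: L rot3 at col 0 lands with bottom-row=8; cleared 0 line(s) (total 0); column heights now [11 11 8 10 10], max=11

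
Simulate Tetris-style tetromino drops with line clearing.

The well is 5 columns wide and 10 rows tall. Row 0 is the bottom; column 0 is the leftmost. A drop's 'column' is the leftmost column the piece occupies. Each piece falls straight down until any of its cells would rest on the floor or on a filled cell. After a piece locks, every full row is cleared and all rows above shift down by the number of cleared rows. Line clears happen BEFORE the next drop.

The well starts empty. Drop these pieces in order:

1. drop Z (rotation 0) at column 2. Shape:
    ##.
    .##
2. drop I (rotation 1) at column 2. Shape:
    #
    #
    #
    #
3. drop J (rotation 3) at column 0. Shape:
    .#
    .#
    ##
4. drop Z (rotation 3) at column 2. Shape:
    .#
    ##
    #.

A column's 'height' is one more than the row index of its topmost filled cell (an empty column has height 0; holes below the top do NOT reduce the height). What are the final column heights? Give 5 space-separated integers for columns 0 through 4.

Drop 1: Z rot0 at col 2 lands with bottom-row=0; cleared 0 line(s) (total 0); column heights now [0 0 2 2 1], max=2
Drop 2: I rot1 at col 2 lands with bottom-row=2; cleared 0 line(s) (total 0); column heights now [0 0 6 2 1], max=6
Drop 3: J rot3 at col 0 lands with bottom-row=0; cleared 0 line(s) (total 0); column heights now [1 3 6 2 1], max=6
Drop 4: Z rot3 at col 2 lands with bottom-row=6; cleared 0 line(s) (total 0); column heights now [1 3 8 9 1], max=9

Answer: 1 3 8 9 1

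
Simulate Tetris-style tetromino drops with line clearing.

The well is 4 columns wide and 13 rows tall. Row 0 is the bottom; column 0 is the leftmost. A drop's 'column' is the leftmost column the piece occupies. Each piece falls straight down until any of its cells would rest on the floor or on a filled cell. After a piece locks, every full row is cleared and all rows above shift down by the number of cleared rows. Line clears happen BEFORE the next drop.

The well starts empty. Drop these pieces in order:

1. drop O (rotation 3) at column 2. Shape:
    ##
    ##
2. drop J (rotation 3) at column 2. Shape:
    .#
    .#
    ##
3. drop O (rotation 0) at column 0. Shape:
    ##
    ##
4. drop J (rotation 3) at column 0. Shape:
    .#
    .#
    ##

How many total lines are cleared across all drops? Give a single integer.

Answer: 3

Derivation:
Drop 1: O rot3 at col 2 lands with bottom-row=0; cleared 0 line(s) (total 0); column heights now [0 0 2 2], max=2
Drop 2: J rot3 at col 2 lands with bottom-row=2; cleared 0 line(s) (total 0); column heights now [0 0 3 5], max=5
Drop 3: O rot0 at col 0 lands with bottom-row=0; cleared 2 line(s) (total 2); column heights now [0 0 1 3], max=3
Drop 4: J rot3 at col 0 lands with bottom-row=0; cleared 1 line(s) (total 3); column heights now [0 2 0 2], max=2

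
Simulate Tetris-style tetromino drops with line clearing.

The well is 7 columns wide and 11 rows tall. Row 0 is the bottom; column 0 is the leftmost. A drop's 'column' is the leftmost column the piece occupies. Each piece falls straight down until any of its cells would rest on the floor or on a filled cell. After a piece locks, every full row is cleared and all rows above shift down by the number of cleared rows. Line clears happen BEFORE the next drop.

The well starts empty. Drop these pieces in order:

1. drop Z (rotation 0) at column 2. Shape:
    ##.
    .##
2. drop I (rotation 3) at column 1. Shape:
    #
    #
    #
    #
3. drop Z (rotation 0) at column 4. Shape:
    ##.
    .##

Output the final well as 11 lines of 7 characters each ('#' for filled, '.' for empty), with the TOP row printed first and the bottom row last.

Answer: .......
.......
.......
.......
.......
.......
.......
.#.....
.#.....
.#####.
.#.####

Derivation:
Drop 1: Z rot0 at col 2 lands with bottom-row=0; cleared 0 line(s) (total 0); column heights now [0 0 2 2 1 0 0], max=2
Drop 2: I rot3 at col 1 lands with bottom-row=0; cleared 0 line(s) (total 0); column heights now [0 4 2 2 1 0 0], max=4
Drop 3: Z rot0 at col 4 lands with bottom-row=0; cleared 0 line(s) (total 0); column heights now [0 4 2 2 2 2 1], max=4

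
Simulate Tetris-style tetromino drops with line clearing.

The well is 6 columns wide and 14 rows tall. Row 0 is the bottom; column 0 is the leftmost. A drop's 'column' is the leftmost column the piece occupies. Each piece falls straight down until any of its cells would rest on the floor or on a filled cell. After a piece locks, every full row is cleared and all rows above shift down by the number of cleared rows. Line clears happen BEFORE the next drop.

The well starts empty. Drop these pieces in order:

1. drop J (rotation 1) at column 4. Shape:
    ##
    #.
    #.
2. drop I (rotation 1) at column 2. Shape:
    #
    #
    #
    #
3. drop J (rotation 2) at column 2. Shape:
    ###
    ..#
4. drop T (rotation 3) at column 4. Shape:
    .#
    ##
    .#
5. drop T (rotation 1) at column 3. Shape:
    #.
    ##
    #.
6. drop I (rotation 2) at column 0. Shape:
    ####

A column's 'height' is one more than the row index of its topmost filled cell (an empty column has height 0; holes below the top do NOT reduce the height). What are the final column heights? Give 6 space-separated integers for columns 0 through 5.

Answer: 9 9 9 9 7 7

Derivation:
Drop 1: J rot1 at col 4 lands with bottom-row=0; cleared 0 line(s) (total 0); column heights now [0 0 0 0 3 3], max=3
Drop 2: I rot1 at col 2 lands with bottom-row=0; cleared 0 line(s) (total 0); column heights now [0 0 4 0 3 3], max=4
Drop 3: J rot2 at col 2 lands with bottom-row=3; cleared 0 line(s) (total 0); column heights now [0 0 5 5 5 3], max=5
Drop 4: T rot3 at col 4 lands with bottom-row=4; cleared 0 line(s) (total 0); column heights now [0 0 5 5 6 7], max=7
Drop 5: T rot1 at col 3 lands with bottom-row=5; cleared 0 line(s) (total 0); column heights now [0 0 5 8 7 7], max=8
Drop 6: I rot2 at col 0 lands with bottom-row=8; cleared 0 line(s) (total 0); column heights now [9 9 9 9 7 7], max=9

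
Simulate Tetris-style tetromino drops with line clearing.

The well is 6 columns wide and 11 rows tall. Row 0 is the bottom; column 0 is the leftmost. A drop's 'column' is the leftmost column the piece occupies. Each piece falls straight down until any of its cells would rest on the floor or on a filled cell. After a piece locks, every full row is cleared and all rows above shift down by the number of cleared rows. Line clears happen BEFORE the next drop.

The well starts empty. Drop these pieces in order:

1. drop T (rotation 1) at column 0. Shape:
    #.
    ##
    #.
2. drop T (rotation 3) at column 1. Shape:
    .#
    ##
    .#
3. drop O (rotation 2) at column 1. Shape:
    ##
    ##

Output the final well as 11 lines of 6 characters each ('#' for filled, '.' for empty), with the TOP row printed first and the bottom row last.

Drop 1: T rot1 at col 0 lands with bottom-row=0; cleared 0 line(s) (total 0); column heights now [3 2 0 0 0 0], max=3
Drop 2: T rot3 at col 1 lands with bottom-row=1; cleared 0 line(s) (total 0); column heights now [3 3 4 0 0 0], max=4
Drop 3: O rot2 at col 1 lands with bottom-row=4; cleared 0 line(s) (total 0); column heights now [3 6 6 0 0 0], max=6

Answer: ......
......
......
......
......
.##...
.##...
..#...
###...
###...
#.....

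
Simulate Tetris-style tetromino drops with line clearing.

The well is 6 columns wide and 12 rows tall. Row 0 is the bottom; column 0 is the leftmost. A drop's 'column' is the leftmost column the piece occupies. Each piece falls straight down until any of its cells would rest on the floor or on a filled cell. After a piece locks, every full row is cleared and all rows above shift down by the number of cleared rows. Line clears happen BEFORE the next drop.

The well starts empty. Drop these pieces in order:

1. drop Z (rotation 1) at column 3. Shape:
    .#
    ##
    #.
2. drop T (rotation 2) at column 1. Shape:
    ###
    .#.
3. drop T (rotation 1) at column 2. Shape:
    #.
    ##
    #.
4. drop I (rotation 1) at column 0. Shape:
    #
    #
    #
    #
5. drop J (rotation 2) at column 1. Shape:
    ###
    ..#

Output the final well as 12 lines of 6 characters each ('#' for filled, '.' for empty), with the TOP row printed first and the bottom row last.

Drop 1: Z rot1 at col 3 lands with bottom-row=0; cleared 0 line(s) (total 0); column heights now [0 0 0 2 3 0], max=3
Drop 2: T rot2 at col 1 lands with bottom-row=1; cleared 0 line(s) (total 0); column heights now [0 3 3 3 3 0], max=3
Drop 3: T rot1 at col 2 lands with bottom-row=3; cleared 0 line(s) (total 0); column heights now [0 3 6 5 3 0], max=6
Drop 4: I rot1 at col 0 lands with bottom-row=0; cleared 0 line(s) (total 0); column heights now [4 3 6 5 3 0], max=6
Drop 5: J rot2 at col 1 lands with bottom-row=5; cleared 0 line(s) (total 0); column heights now [4 7 7 7 3 0], max=7

Answer: ......
......
......
......
......
.###..
..##..
..##..
#.#...
#####.
#.###.
#..#..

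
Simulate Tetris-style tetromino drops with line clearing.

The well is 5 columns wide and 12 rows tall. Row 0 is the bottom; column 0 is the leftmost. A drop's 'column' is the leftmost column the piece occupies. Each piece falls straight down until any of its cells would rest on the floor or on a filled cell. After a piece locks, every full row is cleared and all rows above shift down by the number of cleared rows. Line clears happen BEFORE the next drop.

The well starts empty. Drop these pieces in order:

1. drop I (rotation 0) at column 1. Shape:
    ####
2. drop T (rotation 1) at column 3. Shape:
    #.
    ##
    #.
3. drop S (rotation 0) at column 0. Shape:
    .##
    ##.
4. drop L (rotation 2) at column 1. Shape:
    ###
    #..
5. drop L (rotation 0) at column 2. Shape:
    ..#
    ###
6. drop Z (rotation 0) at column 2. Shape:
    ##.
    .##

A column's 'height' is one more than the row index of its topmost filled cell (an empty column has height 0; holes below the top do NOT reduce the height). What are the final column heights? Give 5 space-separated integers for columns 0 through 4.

Answer: 2 5 9 9 8

Derivation:
Drop 1: I rot0 at col 1 lands with bottom-row=0; cleared 0 line(s) (total 0); column heights now [0 1 1 1 1], max=1
Drop 2: T rot1 at col 3 lands with bottom-row=1; cleared 0 line(s) (total 0); column heights now [0 1 1 4 3], max=4
Drop 3: S rot0 at col 0 lands with bottom-row=1; cleared 0 line(s) (total 0); column heights now [2 3 3 4 3], max=4
Drop 4: L rot2 at col 1 lands with bottom-row=3; cleared 0 line(s) (total 0); column heights now [2 5 5 5 3], max=5
Drop 5: L rot0 at col 2 lands with bottom-row=5; cleared 0 line(s) (total 0); column heights now [2 5 6 6 7], max=7
Drop 6: Z rot0 at col 2 lands with bottom-row=7; cleared 0 line(s) (total 0); column heights now [2 5 9 9 8], max=9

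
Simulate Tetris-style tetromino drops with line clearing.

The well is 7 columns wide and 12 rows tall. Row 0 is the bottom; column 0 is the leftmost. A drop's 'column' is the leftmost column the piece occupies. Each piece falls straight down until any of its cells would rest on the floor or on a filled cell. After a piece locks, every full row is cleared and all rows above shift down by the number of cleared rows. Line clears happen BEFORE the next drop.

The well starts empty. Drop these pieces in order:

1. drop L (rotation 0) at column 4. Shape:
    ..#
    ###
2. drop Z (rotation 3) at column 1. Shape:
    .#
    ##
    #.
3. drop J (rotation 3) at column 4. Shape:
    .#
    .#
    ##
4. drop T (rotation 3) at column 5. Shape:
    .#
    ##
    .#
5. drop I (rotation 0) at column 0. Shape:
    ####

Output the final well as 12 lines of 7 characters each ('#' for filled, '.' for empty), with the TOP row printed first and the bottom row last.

Drop 1: L rot0 at col 4 lands with bottom-row=0; cleared 0 line(s) (total 0); column heights now [0 0 0 0 1 1 2], max=2
Drop 2: Z rot3 at col 1 lands with bottom-row=0; cleared 0 line(s) (total 0); column heights now [0 2 3 0 1 1 2], max=3
Drop 3: J rot3 at col 4 lands with bottom-row=1; cleared 0 line(s) (total 0); column heights now [0 2 3 0 2 4 2], max=4
Drop 4: T rot3 at col 5 lands with bottom-row=3; cleared 0 line(s) (total 0); column heights now [0 2 3 0 2 5 6], max=6
Drop 5: I rot0 at col 0 lands with bottom-row=3; cleared 0 line(s) (total 0); column heights now [4 4 4 4 2 5 6], max=6

Answer: .......
.......
.......
.......
.......
.......
......#
.....##
####.##
..#..#.
.##.###
.#..###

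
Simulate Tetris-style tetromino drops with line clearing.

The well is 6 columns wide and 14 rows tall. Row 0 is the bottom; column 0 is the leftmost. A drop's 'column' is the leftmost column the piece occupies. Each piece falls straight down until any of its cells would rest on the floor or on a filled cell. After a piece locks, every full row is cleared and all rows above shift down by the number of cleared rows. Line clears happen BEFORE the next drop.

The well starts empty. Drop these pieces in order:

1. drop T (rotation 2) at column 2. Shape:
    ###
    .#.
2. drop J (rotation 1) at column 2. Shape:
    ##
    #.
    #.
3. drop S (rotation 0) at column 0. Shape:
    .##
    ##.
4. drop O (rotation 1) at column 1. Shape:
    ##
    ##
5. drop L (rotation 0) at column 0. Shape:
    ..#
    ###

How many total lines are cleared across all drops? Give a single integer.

Answer: 0

Derivation:
Drop 1: T rot2 at col 2 lands with bottom-row=0; cleared 0 line(s) (total 0); column heights now [0 0 2 2 2 0], max=2
Drop 2: J rot1 at col 2 lands with bottom-row=2; cleared 0 line(s) (total 0); column heights now [0 0 5 5 2 0], max=5
Drop 3: S rot0 at col 0 lands with bottom-row=4; cleared 0 line(s) (total 0); column heights now [5 6 6 5 2 0], max=6
Drop 4: O rot1 at col 1 lands with bottom-row=6; cleared 0 line(s) (total 0); column heights now [5 8 8 5 2 0], max=8
Drop 5: L rot0 at col 0 lands with bottom-row=8; cleared 0 line(s) (total 0); column heights now [9 9 10 5 2 0], max=10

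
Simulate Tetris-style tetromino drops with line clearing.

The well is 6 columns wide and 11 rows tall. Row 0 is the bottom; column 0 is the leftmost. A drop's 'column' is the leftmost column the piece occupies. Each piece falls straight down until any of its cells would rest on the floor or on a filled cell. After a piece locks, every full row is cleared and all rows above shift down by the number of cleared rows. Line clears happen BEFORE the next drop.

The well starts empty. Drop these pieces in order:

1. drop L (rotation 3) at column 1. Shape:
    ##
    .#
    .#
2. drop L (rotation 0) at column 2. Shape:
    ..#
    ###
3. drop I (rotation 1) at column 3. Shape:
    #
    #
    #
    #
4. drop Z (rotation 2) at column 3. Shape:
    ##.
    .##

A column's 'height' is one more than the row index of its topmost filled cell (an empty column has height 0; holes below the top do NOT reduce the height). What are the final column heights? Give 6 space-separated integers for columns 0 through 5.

Answer: 0 3 4 9 9 8

Derivation:
Drop 1: L rot3 at col 1 lands with bottom-row=0; cleared 0 line(s) (total 0); column heights now [0 3 3 0 0 0], max=3
Drop 2: L rot0 at col 2 lands with bottom-row=3; cleared 0 line(s) (total 0); column heights now [0 3 4 4 5 0], max=5
Drop 3: I rot1 at col 3 lands with bottom-row=4; cleared 0 line(s) (total 0); column heights now [0 3 4 8 5 0], max=8
Drop 4: Z rot2 at col 3 lands with bottom-row=7; cleared 0 line(s) (total 0); column heights now [0 3 4 9 9 8], max=9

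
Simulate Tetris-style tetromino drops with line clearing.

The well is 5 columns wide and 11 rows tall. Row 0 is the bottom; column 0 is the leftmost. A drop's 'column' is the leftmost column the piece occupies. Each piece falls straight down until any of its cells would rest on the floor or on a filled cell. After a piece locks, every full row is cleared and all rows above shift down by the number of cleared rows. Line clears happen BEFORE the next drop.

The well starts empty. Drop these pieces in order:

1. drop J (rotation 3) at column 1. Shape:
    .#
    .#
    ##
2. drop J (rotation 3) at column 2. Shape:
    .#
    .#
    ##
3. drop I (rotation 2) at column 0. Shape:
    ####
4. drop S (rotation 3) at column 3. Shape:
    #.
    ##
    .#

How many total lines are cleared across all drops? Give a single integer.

Drop 1: J rot3 at col 1 lands with bottom-row=0; cleared 0 line(s) (total 0); column heights now [0 1 3 0 0], max=3
Drop 2: J rot3 at col 2 lands with bottom-row=3; cleared 0 line(s) (total 0); column heights now [0 1 4 6 0], max=6
Drop 3: I rot2 at col 0 lands with bottom-row=6; cleared 0 line(s) (total 0); column heights now [7 7 7 7 0], max=7
Drop 4: S rot3 at col 3 lands with bottom-row=6; cleared 1 line(s) (total 1); column heights now [0 1 4 8 7], max=8

Answer: 1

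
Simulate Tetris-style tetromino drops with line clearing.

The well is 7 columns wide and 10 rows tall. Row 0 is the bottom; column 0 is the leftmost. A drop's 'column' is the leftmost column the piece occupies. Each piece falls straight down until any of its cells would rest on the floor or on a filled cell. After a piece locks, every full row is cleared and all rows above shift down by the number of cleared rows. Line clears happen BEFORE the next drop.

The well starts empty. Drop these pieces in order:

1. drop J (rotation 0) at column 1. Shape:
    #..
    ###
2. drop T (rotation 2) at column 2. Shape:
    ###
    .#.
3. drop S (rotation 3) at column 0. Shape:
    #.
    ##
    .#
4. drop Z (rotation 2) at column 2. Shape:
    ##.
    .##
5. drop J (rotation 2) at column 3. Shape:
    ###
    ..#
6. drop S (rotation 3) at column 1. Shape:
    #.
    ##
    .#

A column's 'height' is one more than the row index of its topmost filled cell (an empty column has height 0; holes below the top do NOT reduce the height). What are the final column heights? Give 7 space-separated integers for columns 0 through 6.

Answer: 5 8 7 6 6 6 0

Derivation:
Drop 1: J rot0 at col 1 lands with bottom-row=0; cleared 0 line(s) (total 0); column heights now [0 2 1 1 0 0 0], max=2
Drop 2: T rot2 at col 2 lands with bottom-row=1; cleared 0 line(s) (total 0); column heights now [0 2 3 3 3 0 0], max=3
Drop 3: S rot3 at col 0 lands with bottom-row=2; cleared 0 line(s) (total 0); column heights now [5 4 3 3 3 0 0], max=5
Drop 4: Z rot2 at col 2 lands with bottom-row=3; cleared 0 line(s) (total 0); column heights now [5 4 5 5 4 0 0], max=5
Drop 5: J rot2 at col 3 lands with bottom-row=4; cleared 0 line(s) (total 0); column heights now [5 4 5 6 6 6 0], max=6
Drop 6: S rot3 at col 1 lands with bottom-row=5; cleared 0 line(s) (total 0); column heights now [5 8 7 6 6 6 0], max=8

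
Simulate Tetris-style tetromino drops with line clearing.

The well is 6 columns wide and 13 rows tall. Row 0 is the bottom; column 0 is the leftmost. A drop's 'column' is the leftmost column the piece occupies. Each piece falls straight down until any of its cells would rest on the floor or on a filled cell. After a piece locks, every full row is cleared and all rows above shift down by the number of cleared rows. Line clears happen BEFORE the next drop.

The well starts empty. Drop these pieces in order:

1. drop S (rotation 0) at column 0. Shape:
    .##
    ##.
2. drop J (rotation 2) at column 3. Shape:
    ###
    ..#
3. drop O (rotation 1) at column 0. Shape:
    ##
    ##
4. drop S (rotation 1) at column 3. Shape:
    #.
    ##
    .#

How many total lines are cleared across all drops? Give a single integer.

Drop 1: S rot0 at col 0 lands with bottom-row=0; cleared 0 line(s) (total 0); column heights now [1 2 2 0 0 0], max=2
Drop 2: J rot2 at col 3 lands with bottom-row=0; cleared 0 line(s) (total 0); column heights now [1 2 2 2 2 2], max=2
Drop 3: O rot1 at col 0 lands with bottom-row=2; cleared 0 line(s) (total 0); column heights now [4 4 2 2 2 2], max=4
Drop 4: S rot1 at col 3 lands with bottom-row=2; cleared 0 line(s) (total 0); column heights now [4 4 2 5 4 2], max=5

Answer: 0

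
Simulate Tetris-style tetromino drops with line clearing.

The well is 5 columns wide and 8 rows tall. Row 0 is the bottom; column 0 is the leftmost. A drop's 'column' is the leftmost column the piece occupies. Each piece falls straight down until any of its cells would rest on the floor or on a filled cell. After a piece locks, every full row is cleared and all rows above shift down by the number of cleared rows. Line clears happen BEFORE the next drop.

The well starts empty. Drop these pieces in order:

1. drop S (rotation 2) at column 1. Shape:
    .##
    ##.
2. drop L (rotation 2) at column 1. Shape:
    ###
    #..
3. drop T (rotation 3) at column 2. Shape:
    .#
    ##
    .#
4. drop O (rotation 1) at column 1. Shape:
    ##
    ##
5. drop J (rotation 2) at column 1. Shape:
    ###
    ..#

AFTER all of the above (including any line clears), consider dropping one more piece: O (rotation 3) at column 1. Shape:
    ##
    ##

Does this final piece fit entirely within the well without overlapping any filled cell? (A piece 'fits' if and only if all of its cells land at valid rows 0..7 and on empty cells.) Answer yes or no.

Drop 1: S rot2 at col 1 lands with bottom-row=0; cleared 0 line(s) (total 0); column heights now [0 1 2 2 0], max=2
Drop 2: L rot2 at col 1 lands with bottom-row=1; cleared 0 line(s) (total 0); column heights now [0 3 3 3 0], max=3
Drop 3: T rot3 at col 2 lands with bottom-row=3; cleared 0 line(s) (total 0); column heights now [0 3 5 6 0], max=6
Drop 4: O rot1 at col 1 lands with bottom-row=5; cleared 0 line(s) (total 0); column heights now [0 7 7 6 0], max=7
Drop 5: J rot2 at col 1 lands with bottom-row=6; cleared 0 line(s) (total 0); column heights now [0 8 8 8 0], max=8
Test piece O rot3 at col 1 (width 2): heights before test = [0 8 8 8 0]; fits = False

Answer: no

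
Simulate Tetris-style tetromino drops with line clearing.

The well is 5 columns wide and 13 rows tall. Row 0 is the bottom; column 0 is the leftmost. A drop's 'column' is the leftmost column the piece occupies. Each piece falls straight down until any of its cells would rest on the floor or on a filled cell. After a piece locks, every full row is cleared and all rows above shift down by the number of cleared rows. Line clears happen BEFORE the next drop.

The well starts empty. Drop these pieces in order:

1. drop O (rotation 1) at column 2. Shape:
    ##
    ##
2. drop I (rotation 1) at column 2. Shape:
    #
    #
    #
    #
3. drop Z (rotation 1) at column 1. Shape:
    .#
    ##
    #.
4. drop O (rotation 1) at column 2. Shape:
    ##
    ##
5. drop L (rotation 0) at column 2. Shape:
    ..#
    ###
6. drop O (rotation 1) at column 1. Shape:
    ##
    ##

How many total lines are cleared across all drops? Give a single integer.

Answer: 0

Derivation:
Drop 1: O rot1 at col 2 lands with bottom-row=0; cleared 0 line(s) (total 0); column heights now [0 0 2 2 0], max=2
Drop 2: I rot1 at col 2 lands with bottom-row=2; cleared 0 line(s) (total 0); column heights now [0 0 6 2 0], max=6
Drop 3: Z rot1 at col 1 lands with bottom-row=5; cleared 0 line(s) (total 0); column heights now [0 7 8 2 0], max=8
Drop 4: O rot1 at col 2 lands with bottom-row=8; cleared 0 line(s) (total 0); column heights now [0 7 10 10 0], max=10
Drop 5: L rot0 at col 2 lands with bottom-row=10; cleared 0 line(s) (total 0); column heights now [0 7 11 11 12], max=12
Drop 6: O rot1 at col 1 lands with bottom-row=11; cleared 0 line(s) (total 0); column heights now [0 13 13 11 12], max=13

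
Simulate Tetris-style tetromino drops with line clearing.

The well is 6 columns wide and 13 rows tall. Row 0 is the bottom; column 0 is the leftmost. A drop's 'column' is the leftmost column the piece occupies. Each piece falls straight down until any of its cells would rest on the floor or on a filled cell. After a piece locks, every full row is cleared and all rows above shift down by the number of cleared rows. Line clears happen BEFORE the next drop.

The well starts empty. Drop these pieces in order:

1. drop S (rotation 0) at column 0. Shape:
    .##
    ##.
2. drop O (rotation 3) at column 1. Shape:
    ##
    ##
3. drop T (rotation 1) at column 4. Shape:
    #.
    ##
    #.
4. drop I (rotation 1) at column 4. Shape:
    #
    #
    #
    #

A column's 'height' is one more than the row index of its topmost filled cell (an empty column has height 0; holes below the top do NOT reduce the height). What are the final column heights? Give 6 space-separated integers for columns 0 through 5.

Drop 1: S rot0 at col 0 lands with bottom-row=0; cleared 0 line(s) (total 0); column heights now [1 2 2 0 0 0], max=2
Drop 2: O rot3 at col 1 lands with bottom-row=2; cleared 0 line(s) (total 0); column heights now [1 4 4 0 0 0], max=4
Drop 3: T rot1 at col 4 lands with bottom-row=0; cleared 0 line(s) (total 0); column heights now [1 4 4 0 3 2], max=4
Drop 4: I rot1 at col 4 lands with bottom-row=3; cleared 0 line(s) (total 0); column heights now [1 4 4 0 7 2], max=7

Answer: 1 4 4 0 7 2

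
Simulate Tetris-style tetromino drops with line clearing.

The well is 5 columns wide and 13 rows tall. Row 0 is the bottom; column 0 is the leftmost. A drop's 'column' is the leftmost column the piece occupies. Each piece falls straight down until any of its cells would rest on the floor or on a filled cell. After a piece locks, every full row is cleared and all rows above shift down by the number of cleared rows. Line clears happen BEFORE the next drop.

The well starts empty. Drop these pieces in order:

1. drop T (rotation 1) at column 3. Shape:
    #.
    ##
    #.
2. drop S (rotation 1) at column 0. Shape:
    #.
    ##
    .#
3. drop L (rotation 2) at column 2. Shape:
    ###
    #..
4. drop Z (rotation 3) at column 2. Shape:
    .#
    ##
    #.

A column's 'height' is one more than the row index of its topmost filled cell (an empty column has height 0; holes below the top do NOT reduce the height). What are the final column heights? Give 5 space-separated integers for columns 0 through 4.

Answer: 3 2 6 7 4

Derivation:
Drop 1: T rot1 at col 3 lands with bottom-row=0; cleared 0 line(s) (total 0); column heights now [0 0 0 3 2], max=3
Drop 2: S rot1 at col 0 lands with bottom-row=0; cleared 0 line(s) (total 0); column heights now [3 2 0 3 2], max=3
Drop 3: L rot2 at col 2 lands with bottom-row=2; cleared 0 line(s) (total 0); column heights now [3 2 4 4 4], max=4
Drop 4: Z rot3 at col 2 lands with bottom-row=4; cleared 0 line(s) (total 0); column heights now [3 2 6 7 4], max=7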